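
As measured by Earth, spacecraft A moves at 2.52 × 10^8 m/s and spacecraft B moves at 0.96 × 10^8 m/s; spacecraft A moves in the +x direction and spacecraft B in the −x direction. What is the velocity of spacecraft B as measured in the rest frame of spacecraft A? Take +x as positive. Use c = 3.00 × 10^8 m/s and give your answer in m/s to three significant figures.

-2.74 × 10^8 m/s

β_A = 0.840, β_B = -0.320 (dividing each by c = 3.00 × 10^8 m/s).
Transform to A's frame with the inverse velocity-addition law: u' = (u − v)/(1 − uv/c²), taking u = β_B and v = β_A.
u' = (-0.320 − 0.840) / (1 − (0.840)(-0.320)) = -1.1600/1.2688 = -0.9142.
u' = -0.9142 × 3.00 × 10^8 m/s.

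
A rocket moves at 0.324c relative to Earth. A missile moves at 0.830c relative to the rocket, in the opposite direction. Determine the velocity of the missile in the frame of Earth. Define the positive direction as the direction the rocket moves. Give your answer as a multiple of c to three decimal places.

-0.692c

With v = 0.324 and u' = -0.830 (in units of c),
u = (u' + v)/(1 + u'v/c²):
u = (-0.830 + 0.324) / (1 + (-0.830)·0.324) = -0.5060/0.7311 = -0.6921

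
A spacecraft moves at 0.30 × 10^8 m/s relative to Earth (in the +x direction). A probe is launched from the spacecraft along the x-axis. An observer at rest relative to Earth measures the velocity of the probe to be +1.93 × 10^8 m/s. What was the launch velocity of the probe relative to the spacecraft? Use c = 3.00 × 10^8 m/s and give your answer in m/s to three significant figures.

+1.74 × 10^8 m/s

v = 0.100c, u = 0.643c.
Invert the composition law: u' = (u − v)/(1 − uv/c²).
u' = (0.643 − 0.100) / (1 − (0.643)(0.100)) = 0.5433/0.9357 = 0.5807.
u' = 0.5807 × 3.00 × 10^8 m/s.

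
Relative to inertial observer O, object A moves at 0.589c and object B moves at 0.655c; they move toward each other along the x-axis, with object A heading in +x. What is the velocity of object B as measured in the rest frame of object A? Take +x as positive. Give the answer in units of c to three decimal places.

-0.898c

β_A = 0.589, β_B = -0.655.
Transform to A's frame with the inverse velocity-addition law: u' = (u − v)/(1 − uv/c²), taking u = β_B and v = β_A.
u' = (-0.655 − 0.589) / (1 − (0.589)(-0.655)) = -1.2440/1.3858 = -0.8977.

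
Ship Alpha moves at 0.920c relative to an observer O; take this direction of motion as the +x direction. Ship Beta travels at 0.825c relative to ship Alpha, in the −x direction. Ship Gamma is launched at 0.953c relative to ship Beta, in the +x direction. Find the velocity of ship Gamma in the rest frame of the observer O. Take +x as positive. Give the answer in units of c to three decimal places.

Apply u = (u' + v)/(1 + u'v/c²) successively, working outward toward the observer O.
Start: velocity of ship Alpha relative to the observer O = 0.9200c.
Compose with ship Beta (u' = -0.825 in ship Alpha frame): u_1 = (-0.825 + 0.920) / (1 + (-0.825)·0.920) = 0.0950/0.2410 = 0.3942.
Compose with ship Gamma (u' = 0.953 in ship Beta frame): u_2 = (0.953 + 0.394) / (1 + 0.953·0.394) = 1.3472/1.3757 = 0.9793.

+0.979c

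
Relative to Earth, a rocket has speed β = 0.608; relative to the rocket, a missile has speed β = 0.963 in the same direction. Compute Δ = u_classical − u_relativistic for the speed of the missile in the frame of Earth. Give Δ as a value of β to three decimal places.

Δ = 0.580

Galilean: u_cl = 0.963 + 0.608 = 1.5710.
Relativistic: u_rel = (0.963 + 0.608) / (1 + 0.963·0.608) = 1.5710/1.5855 = 0.9909.
Δ = 1.5710 − 0.9909 = 0.5801.
(The classical prediction exceeds c; the relativistic result does not.)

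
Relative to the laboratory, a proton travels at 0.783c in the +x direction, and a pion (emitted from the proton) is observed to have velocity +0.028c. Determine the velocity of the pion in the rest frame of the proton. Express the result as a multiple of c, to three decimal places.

-0.772c

Invert the composition law: u' = (u − v)/(1 − uv/c²).
u' = (0.028 − 0.783) / (1 − (0.028)(0.783)) = -0.7550/0.9781 = -0.7719.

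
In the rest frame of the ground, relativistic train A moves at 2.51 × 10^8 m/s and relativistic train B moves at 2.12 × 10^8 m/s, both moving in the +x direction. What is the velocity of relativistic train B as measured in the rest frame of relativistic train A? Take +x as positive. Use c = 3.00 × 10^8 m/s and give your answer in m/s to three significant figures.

β_A = 0.837, β_B = 0.707 (dividing each by c = 3.00 × 10^8 m/s).
Transform to A's frame with the inverse velocity-addition law: u' = (u − v)/(1 − uv/c²), taking u = β_B and v = β_A.
u' = (0.707 − 0.837) / (1 − (0.837)(0.707)) = -0.1300/0.4088 = -0.3180.
u' = -0.3180 × 3.00 × 10^8 m/s.

-9.54 × 10^7 m/s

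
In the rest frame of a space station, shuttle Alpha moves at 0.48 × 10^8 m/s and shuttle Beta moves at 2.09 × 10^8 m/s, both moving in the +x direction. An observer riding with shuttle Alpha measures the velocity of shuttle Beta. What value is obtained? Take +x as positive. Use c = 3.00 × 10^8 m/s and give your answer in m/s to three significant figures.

β_A = 0.160, β_B = 0.697 (dividing each by c = 3.00 × 10^8 m/s).
Transform to A's frame with the inverse velocity-addition law: u' = (u − v)/(1 − uv/c²), taking u = β_B and v = β_A.
u' = (0.697 − 0.160) / (1 − (0.160)(0.697)) = 0.5367/0.8885 = 0.6040.
u' = 0.6040 × 3.00 × 10^8 m/s.

+1.81 × 10^8 m/s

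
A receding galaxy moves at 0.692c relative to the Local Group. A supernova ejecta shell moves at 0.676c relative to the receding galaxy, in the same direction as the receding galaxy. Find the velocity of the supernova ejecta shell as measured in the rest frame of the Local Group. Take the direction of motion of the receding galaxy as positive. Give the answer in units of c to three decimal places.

0.932c

With v = 0.692 and u' = 0.676 (in units of c),
u = (u' + v)/(1 + u'v/c²):
u = (0.676 + 0.692) / (1 + 0.676·0.692) = 1.3680/1.4678 = 0.9320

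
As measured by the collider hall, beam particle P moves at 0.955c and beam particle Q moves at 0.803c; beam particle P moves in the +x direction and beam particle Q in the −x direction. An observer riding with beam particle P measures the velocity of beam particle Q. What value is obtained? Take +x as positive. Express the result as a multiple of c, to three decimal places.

-0.995c

β_A = 0.955, β_B = -0.803.
Transform to A's frame with the inverse velocity-addition law: u' = (u − v)/(1 − uv/c²), taking u = β_B and v = β_A.
u' = (-0.803 − 0.955) / (1 − (0.955)(-0.803)) = -1.7580/1.7669 = -0.9950.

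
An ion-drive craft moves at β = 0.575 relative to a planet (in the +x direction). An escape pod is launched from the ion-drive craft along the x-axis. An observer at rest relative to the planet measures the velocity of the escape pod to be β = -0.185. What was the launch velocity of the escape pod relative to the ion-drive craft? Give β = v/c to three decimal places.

β = -0.687

Invert the composition law: u' = (u − v)/(1 − uv/c²).
u' = (-0.185 − 0.575) / (1 − (-0.185)(0.575)) = -0.7600/1.1064 = -0.6869.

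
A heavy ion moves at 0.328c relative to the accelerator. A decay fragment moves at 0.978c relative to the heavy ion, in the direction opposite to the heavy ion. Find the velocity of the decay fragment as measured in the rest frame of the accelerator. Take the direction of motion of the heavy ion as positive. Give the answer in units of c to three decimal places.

-0.957c

With v = 0.328 and u' = -0.978 (in units of c),
u = (u' + v)/(1 + u'v/c²):
u = (-0.978 + 0.328) / (1 + (-0.978)·0.328) = -0.6500/0.6792 = -0.9570
(Galilean addition would give -0.650c.)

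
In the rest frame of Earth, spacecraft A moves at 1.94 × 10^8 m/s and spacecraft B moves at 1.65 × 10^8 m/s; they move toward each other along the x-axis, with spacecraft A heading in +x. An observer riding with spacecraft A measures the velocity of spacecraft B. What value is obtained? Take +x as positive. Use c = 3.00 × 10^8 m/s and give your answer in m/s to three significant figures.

β_A = 0.647, β_B = -0.550 (dividing each by c = 3.00 × 10^8 m/s).
Transform to A's frame with the inverse velocity-addition law: u' = (u − v)/(1 − uv/c²), taking u = β_B and v = β_A.
u' = (-0.550 − 0.647) / (1 − (0.647)(-0.550)) = -1.1967/1.3557 = -0.8827.
u' = -0.8827 × 3.00 × 10^8 m/s.

-2.65 × 10^8 m/s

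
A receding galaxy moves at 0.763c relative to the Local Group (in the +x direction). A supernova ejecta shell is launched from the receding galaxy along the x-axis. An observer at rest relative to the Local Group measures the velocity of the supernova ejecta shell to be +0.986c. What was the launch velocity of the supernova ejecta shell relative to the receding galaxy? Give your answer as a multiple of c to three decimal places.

+0.900c

Invert the composition law: u' = (u − v)/(1 − uv/c²).
u' = (0.986 − 0.763) / (1 − (0.986)(0.763)) = 0.2230/0.2477 = 0.9003.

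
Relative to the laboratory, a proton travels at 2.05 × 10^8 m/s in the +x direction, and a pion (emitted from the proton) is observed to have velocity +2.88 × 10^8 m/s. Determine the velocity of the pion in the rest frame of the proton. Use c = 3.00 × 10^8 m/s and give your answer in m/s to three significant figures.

+2.41 × 10^8 m/s

v = 0.683c, u = 0.960c.
Invert the composition law: u' = (u − v)/(1 − uv/c²).
u' = (0.960 − 0.683) / (1 − (0.960)(0.683)) = 0.2767/0.3440 = 0.8043.
u' = 0.8043 × 3.00 × 10^8 m/s.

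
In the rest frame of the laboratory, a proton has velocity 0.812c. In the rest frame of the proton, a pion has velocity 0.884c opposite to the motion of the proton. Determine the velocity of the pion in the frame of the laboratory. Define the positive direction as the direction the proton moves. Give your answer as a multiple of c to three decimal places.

-0.255c

With v = 0.812 and u' = -0.884 (in units of c),
u = (u' + v)/(1 + u'v/c²):
u = (-0.884 + 0.812) / (1 + (-0.884)·0.812) = -0.0720/0.2822 = -0.2551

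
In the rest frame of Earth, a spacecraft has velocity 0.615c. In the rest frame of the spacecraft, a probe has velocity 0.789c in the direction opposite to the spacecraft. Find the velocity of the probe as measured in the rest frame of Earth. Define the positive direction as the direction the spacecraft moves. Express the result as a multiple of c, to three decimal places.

With v = 0.615 and u' = -0.789 (in units of c),
u = (u' + v)/(1 + u'v/c²):
u = (-0.789 + 0.615) / (1 + (-0.789)·0.615) = -0.1740/0.5148 = -0.3380
(Galilean addition would give -0.174c.)

-0.338c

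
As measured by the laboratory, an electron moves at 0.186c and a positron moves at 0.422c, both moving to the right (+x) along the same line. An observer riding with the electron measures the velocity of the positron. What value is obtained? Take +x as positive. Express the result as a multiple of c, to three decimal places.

β_A = 0.186, β_B = 0.422.
Transform to A's frame with the inverse velocity-addition law: u' = (u − v)/(1 − uv/c²), taking u = β_B and v = β_A.
u' = (0.422 − 0.186) / (1 − (0.186)(0.422)) = 0.2360/0.9215 = 0.2561.

+0.256c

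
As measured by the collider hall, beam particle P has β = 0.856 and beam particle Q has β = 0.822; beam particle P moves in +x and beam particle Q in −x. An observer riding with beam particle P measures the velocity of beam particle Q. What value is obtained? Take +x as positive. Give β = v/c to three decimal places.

β_A = 0.856, β_B = -0.822.
Transform to A's frame with the inverse velocity-addition law: u' = (u − v)/(1 − uv/c²), taking u = β_B and v = β_A.
u' = (-0.822 − 0.856) / (1 − (0.856)(-0.822)) = -1.6780/1.7036 = -0.9850.

β = -0.985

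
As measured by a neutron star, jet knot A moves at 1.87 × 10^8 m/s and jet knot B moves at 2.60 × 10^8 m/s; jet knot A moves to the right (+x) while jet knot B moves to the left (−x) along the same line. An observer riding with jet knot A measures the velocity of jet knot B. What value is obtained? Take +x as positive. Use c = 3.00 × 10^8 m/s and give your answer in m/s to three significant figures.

β_A = 0.623, β_B = -0.867 (dividing each by c = 3.00 × 10^8 m/s).
Transform to A's frame with the inverse velocity-addition law: u' = (u − v)/(1 − uv/c²), taking u = β_B and v = β_A.
u' = (-0.867 − 0.623) / (1 − (0.623)(-0.867)) = -1.4900/1.5402 = -0.9674.
u' = -0.9674 × 3.00 × 10^8 m/s.

-2.90 × 10^8 m/s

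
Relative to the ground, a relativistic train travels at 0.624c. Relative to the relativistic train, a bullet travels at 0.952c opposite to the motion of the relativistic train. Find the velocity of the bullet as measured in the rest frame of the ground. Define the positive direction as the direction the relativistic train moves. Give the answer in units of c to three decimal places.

-0.808c

With v = 0.624 and u' = -0.952 (in units of c),
u = (u' + v)/(1 + u'v/c²):
u = (-0.952 + 0.624) / (1 + (-0.952)·0.624) = -0.3280/0.4060 = -0.8080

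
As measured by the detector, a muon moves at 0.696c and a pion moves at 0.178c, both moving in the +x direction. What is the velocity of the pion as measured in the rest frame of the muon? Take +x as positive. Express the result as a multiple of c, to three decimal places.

β_A = 0.696, β_B = 0.178.
Transform to A's frame with the inverse velocity-addition law: u' = (u − v)/(1 − uv/c²), taking u = β_B and v = β_A.
u' = (0.178 − 0.696) / (1 − (0.696)(0.178)) = -0.5180/0.8761 = -0.5912.

-0.591c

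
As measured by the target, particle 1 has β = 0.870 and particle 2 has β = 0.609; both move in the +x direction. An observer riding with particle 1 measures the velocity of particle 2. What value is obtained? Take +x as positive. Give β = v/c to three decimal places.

β = -0.555

β_A = 0.870, β_B = 0.609.
Transform to A's frame with the inverse velocity-addition law: u' = (u − v)/(1 − uv/c²), taking u = β_B and v = β_A.
u' = (0.609 − 0.870) / (1 − (0.870)(0.609)) = -0.2610/0.4702 = -0.5551.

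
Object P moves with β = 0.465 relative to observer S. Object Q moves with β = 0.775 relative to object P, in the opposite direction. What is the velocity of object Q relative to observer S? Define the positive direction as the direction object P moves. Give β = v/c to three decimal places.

β = -0.485

With v = 0.465 and u' = -0.775 (in units of c),
u = (u' + v)/(1 + u'v/c²):
u = (-0.775 + 0.465) / (1 + (-0.775)·0.465) = -0.3100/0.6396 = -0.4847
(Galilean addition would give -0.310c.)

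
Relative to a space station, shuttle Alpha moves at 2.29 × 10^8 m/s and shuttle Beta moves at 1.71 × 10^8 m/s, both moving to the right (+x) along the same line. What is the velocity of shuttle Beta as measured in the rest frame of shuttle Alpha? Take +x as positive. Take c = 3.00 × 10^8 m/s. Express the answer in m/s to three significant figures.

β_A = 0.763, β_B = 0.570 (dividing each by c = 3.00 × 10^8 m/s).
Transform to A's frame with the inverse velocity-addition law: u' = (u − v)/(1 − uv/c²), taking u = β_B and v = β_A.
u' = (0.570 − 0.763) / (1 − (0.763)(0.570)) = -0.1933/0.5649 = -0.3422.
u' = -0.3422 × 3.00 × 10^8 m/s.

-1.03 × 10^8 m/s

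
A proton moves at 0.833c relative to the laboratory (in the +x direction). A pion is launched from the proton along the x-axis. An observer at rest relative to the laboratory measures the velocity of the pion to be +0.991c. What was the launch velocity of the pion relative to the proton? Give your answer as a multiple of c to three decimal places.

Invert the composition law: u' = (u − v)/(1 − uv/c²).
u' = (0.991 − 0.833) / (1 − (0.991)(0.833)) = 0.1580/0.1745 = 0.9055.

+0.905c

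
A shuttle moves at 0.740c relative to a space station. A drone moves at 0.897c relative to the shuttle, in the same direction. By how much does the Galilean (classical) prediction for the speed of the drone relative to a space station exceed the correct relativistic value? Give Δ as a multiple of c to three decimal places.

Galilean: u_cl = 0.897 + 0.740 = 1.6370.
Relativistic: u_rel = (0.897 + 0.740) / (1 + 0.897·0.740) = 1.6370/1.6638 = 0.9839.
Δ = 1.6370 − 0.9839 = 0.6531.
(The classical prediction exceeds c; the relativistic result does not.)

Δ = 0.653c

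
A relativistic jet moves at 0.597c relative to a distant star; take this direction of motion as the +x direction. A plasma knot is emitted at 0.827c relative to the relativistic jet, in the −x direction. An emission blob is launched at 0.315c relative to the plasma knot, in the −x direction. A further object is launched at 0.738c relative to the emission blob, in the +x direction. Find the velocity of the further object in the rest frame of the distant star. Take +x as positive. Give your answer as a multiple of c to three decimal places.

+0.129c

Apply u = (u' + v)/(1 + u'v/c²) successively, working outward toward the distant star.
Start: velocity of the relativistic jet relative to the distant star = 0.5970c.
Compose with the plasma knot (u' = -0.827 in the relativistic jet frame): u_1 = (-0.827 + 0.597) / (1 + (-0.827)·0.597) = -0.2300/0.5063 = -0.4543.
Compose with the emission blob (u' = -0.315 in the plasma knot frame): u_2 = (-0.315 + (-0.454)) / (1 + (-0.315)·(-0.454)) = -0.7693/1.1431 = -0.6730.
Compose with the further object (u' = 0.738 in the emission blob frame): u_3 = (0.738 + (-0.673)) / (1 + 0.738·(-0.673)) = 0.0650/0.5033 = 0.1292.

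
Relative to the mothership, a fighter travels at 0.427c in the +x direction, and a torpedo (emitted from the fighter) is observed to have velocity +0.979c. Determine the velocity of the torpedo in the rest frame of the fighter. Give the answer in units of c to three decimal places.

+0.949c

Invert the composition law: u' = (u − v)/(1 − uv/c²).
u' = (0.979 − 0.427) / (1 − (0.979)(0.427)) = 0.5520/0.5820 = 0.9485.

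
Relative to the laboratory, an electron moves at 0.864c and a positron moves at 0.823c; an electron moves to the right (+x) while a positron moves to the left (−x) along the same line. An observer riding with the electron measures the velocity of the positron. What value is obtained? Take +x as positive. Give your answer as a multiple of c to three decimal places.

-0.986c

β_A = 0.864, β_B = -0.823.
Transform to A's frame with the inverse velocity-addition law: u' = (u − v)/(1 − uv/c²), taking u = β_B and v = β_A.
u' = (-0.823 − 0.864) / (1 − (0.864)(-0.823)) = -1.6870/1.7111 = -0.9859.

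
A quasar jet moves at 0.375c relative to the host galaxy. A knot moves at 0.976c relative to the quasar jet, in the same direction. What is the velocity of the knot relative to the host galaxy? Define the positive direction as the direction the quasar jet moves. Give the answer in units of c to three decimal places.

0.989c

With v = 0.375 and u' = 0.976 (in units of c),
u = (u' + v)/(1 + u'v/c²):
u = (0.976 + 0.375) / (1 + 0.976·0.375) = 1.3510/1.3660 = 0.9890
(Galilean addition would give +1.351c, exceeding c.)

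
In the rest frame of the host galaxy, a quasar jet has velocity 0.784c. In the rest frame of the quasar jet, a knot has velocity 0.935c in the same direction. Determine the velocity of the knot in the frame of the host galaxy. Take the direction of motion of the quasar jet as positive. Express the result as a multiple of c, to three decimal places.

With v = 0.784 and u' = 0.935 (in units of c),
u = (u' + v)/(1 + u'v/c²):
u = (0.935 + 0.784) / (1 + 0.935·0.784) = 1.7190/1.7330 = 0.9919

0.992c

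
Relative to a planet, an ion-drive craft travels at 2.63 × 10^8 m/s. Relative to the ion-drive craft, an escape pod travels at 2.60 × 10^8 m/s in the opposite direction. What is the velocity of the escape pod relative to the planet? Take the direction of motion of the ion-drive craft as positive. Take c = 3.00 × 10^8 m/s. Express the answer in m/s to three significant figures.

+1.25 × 10^7 m/s

In units of c (dividing by 3.00 × 10^8 m/s): v = 0.877, u' = -0.867.
u = (u' + v)/(1 + u'v/c²):
u = (-0.867 + 0.877) / (1 + (-0.867)·0.877) = 0.0100/0.2402 = 0.0416
Converting back: u = 0.0416 × 3.00 × 10^8 m/s.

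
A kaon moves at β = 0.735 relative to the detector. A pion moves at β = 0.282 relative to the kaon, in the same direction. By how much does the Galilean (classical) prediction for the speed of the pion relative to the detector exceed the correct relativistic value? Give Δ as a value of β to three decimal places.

Galilean: u_cl = 0.282 + 0.735 = 1.0170.
Relativistic: u_rel = (0.282 + 0.735) / (1 + 0.282·0.735) = 1.0170/1.2073 = 0.8424.
Δ = 1.0170 − 0.8424 = 0.1746.
(The classical prediction exceeds c; the relativistic result does not.)

Δ = 0.175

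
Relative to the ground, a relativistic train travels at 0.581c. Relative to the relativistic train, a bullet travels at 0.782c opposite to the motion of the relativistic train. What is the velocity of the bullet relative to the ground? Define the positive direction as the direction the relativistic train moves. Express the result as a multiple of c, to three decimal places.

-0.368c

With v = 0.581 and u' = -0.782 (in units of c),
u = (u' + v)/(1 + u'v/c²):
u = (-0.782 + 0.581) / (1 + (-0.782)·0.581) = -0.2010/0.5457 = -0.3684
(Galilean addition would give -0.201c.)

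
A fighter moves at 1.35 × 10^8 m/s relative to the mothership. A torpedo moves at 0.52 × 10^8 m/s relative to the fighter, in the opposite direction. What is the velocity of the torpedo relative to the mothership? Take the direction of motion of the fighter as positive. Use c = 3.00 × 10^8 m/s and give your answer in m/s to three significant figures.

In units of c (dividing by 3.00 × 10^8 m/s): v = 0.450, u' = -0.173.
u = (u' + v)/(1 + u'v/c²):
u = (-0.173 + 0.450) / (1 + (-0.173)·0.450) = 0.2767/0.9220 = 0.3001
(Galilean addition would give +0.277c.)
Converting back: u = 0.3001 × 3.00 × 10^8 m/s.

+9.00 × 10^7 m/s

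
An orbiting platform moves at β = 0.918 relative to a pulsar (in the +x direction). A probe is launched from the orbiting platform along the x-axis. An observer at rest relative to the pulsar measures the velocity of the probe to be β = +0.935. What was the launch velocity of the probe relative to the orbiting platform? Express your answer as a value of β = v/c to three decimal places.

Invert the composition law: u' = (u − v)/(1 − uv/c²).
u' = (0.935 − 0.918) / (1 − (0.935)(0.918)) = 0.0170/0.1417 = 0.1200.

β = +0.120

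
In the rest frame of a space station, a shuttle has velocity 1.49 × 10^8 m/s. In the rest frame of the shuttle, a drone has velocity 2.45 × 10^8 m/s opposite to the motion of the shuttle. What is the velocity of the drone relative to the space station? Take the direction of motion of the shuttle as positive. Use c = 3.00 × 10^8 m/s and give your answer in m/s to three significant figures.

-1.62 × 10^8 m/s

In units of c (dividing by 3.00 × 10^8 m/s): v = 0.497, u' = -0.817.
u = (u' + v)/(1 + u'v/c²):
u = (-0.817 + 0.497) / (1 + (-0.817)·0.497) = -0.3200/0.5944 = -0.5384
(Galilean addition would give -0.320c.)
Converting back: u = -0.5384 × 3.00 × 10^8 m/s.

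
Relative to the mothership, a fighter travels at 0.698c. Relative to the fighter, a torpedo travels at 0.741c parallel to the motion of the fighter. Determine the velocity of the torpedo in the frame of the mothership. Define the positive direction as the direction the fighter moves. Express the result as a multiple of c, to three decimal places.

With v = 0.698 and u' = 0.741 (in units of c),
u = (u' + v)/(1 + u'v/c²):
u = (0.741 + 0.698) / (1 + 0.741·0.698) = 1.4390/1.5172 = 0.9484

0.948c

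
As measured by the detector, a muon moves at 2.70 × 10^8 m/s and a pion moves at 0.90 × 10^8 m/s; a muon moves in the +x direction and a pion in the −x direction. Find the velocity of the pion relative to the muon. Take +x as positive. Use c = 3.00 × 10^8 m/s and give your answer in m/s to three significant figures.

β_A = 0.900, β_B = -0.300 (dividing each by c = 3.00 × 10^8 m/s).
Transform to A's frame with the inverse velocity-addition law: u' = (u − v)/(1 − uv/c²), taking u = β_B and v = β_A.
u' = (-0.300 − 0.900) / (1 − (0.900)(-0.300)) = -1.2000/1.2700 = -0.9449.
u' = -0.9449 × 3.00 × 10^8 m/s.

-2.83 × 10^8 m/s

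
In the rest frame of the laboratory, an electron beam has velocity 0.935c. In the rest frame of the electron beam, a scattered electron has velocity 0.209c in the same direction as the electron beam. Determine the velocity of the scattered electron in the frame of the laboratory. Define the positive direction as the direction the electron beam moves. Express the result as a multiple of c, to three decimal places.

0.957c

With v = 0.935 and u' = 0.209 (in units of c),
u = (u' + v)/(1 + u'v/c²):
u = (0.209 + 0.935) / (1 + 0.209·0.935) = 1.1440/1.1954 = 0.9570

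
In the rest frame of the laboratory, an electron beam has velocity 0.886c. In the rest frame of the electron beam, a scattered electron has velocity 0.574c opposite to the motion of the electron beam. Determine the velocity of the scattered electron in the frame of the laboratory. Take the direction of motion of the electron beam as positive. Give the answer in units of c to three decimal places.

+0.635c

With v = 0.886 and u' = -0.574 (in units of c),
u = (u' + v)/(1 + u'v/c²):
u = (-0.574 + 0.886) / (1 + (-0.574)·0.886) = 0.3120/0.4914 = 0.6349
(Galilean addition would give +0.312c.)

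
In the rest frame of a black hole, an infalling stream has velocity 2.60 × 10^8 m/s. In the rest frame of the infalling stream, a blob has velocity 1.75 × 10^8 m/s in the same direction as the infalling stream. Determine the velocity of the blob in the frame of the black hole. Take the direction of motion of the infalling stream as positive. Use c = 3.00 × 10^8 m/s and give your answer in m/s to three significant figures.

2.89 × 10^8 m/s

In units of c (dividing by 3.00 × 10^8 m/s): v = 0.867, u' = 0.583.
u = (u' + v)/(1 + u'v/c²):
u = (0.583 + 0.867) / (1 + 0.583·0.867) = 1.4500/1.5056 = 0.9631
(Galilean addition would give +1.450c, exceeding c.)
Converting back: u = 0.9631 × 3.00 × 10^8 m/s.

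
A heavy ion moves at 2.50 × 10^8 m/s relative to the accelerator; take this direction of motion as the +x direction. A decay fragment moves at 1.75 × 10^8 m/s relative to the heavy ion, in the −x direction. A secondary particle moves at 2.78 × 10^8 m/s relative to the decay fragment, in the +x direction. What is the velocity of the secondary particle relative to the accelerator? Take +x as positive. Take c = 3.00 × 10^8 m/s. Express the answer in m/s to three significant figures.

+2.92 × 10^8 m/s

Apply u = (u' + v)/(1 + u'v/c²) successively, working outward toward the accelerator.
(Dividing each given speed by c = 3.00 × 10^8 m/s to work in units of c.)
Start: velocity of the heavy ion relative to the accelerator = 0.8333c.
Compose with the decay fragment (u' = -0.583 in the heavy ion frame): u_1 = (-0.583 + 0.833) / (1 + (-0.583)·0.833) = 0.2500/0.5139 = 0.4865.
Compose with the secondary particle (u' = 0.927 in the decay fragment frame): u_2 = (0.927 + 0.486) / (1 + 0.927·0.486) = 1.4132/1.4508 = 0.9740.
So u = 0.9740 × 3.00 × 10^8 m/s.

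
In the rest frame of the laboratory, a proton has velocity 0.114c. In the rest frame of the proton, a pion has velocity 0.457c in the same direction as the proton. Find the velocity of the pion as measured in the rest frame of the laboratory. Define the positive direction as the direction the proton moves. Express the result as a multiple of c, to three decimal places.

0.543c

With v = 0.114 and u' = 0.457 (in units of c),
u = (u' + v)/(1 + u'v/c²):
u = (0.457 + 0.114) / (1 + 0.457·0.114) = 0.5710/1.0521 = 0.5427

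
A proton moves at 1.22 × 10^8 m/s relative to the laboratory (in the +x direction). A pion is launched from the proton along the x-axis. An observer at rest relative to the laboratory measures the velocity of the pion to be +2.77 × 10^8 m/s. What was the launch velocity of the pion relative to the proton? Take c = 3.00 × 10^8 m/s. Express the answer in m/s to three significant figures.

+2.48 × 10^8 m/s

v = 0.407c, u = 0.923c.
Invert the composition law: u' = (u − v)/(1 − uv/c²).
u' = (0.923 − 0.407) / (1 − (0.923)(0.407)) = 0.5167/0.6245 = 0.8273.
u' = 0.8273 × 3.00 × 10^8 m/s.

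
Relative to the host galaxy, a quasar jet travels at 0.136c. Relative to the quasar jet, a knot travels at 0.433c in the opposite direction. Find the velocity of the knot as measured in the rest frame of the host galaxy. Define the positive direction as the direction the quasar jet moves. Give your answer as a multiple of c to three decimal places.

-0.316c

With v = 0.136 and u' = -0.433 (in units of c),
u = (u' + v)/(1 + u'v/c²):
u = (-0.433 + 0.136) / (1 + (-0.433)·0.136) = -0.2970/0.9411 = -0.3156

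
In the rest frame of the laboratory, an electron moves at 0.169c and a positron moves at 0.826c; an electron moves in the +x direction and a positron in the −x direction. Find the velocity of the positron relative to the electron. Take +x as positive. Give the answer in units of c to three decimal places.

-0.873c

β_A = 0.169, β_B = -0.826.
Transform to A's frame with the inverse velocity-addition law: u' = (u − v)/(1 − uv/c²), taking u = β_B and v = β_A.
u' = (-0.826 − 0.169) / (1 − (0.169)(-0.826)) = -0.9950/1.1396 = -0.8731.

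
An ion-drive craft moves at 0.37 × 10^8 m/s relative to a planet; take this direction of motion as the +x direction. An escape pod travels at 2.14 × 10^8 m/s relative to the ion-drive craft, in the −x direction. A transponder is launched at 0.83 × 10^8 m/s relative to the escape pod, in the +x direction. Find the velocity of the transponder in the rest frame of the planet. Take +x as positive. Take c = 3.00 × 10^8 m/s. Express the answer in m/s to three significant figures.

-1.35 × 10^8 m/s

Apply u = (u' + v)/(1 + u'v/c²) successively, working outward toward the planet.
(Dividing each given speed by c = 3.00 × 10^8 m/s to work in units of c.)
Start: velocity of the ion-drive craft relative to the planet = 0.1233c.
Compose with the escape pod (u' = -0.713 in the ion-drive craft frame): u_1 = (-0.713 + 0.123) / (1 + (-0.713)·0.123) = -0.5900/0.9120 = -0.6469.
Compose with the transponder (u' = 0.277 in the escape pod frame): u_2 = (0.277 + (-0.647)) / (1 + 0.277·(-0.647)) = -0.3702/0.8210 = -0.4510.
So u = -0.4510 × 3.00 × 10^8 m/s.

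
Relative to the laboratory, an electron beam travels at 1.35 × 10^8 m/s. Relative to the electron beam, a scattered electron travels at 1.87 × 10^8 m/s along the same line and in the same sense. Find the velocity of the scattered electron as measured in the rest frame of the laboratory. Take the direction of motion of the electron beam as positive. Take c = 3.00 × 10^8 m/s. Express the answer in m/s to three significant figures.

In units of c (dividing by 3.00 × 10^8 m/s): v = 0.450, u' = 0.623.
u = (u' + v)/(1 + u'v/c²):
u = (0.623 + 0.450) / (1 + 0.623·0.450) = 1.0733/1.2805 = 0.8382
Converting back: u = 0.8382 × 3.00 × 10^8 m/s.

2.51 × 10^8 m/s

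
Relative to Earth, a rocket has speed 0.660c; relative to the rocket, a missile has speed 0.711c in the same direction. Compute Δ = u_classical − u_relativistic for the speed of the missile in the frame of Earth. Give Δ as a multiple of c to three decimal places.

Δ = 0.438c

Galilean: u_cl = 0.711 + 0.660 = 1.3710.
Relativistic: u_rel = (0.711 + 0.660) / (1 + 0.711·0.660) = 1.3710/1.4693 = 0.9331.
Δ = 1.3710 − 0.9331 = 0.4379.
(The classical prediction exceeds c; the relativistic result does not.)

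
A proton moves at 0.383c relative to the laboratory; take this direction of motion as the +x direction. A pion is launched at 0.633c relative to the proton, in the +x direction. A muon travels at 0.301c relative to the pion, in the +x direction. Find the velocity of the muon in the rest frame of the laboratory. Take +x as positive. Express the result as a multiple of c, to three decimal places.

Apply u = (u' + v)/(1 + u'v/c²) successively, working outward toward the laboratory.
Start: velocity of the proton relative to the laboratory = 0.3830c.
Compose with the pion (u' = 0.633 in the proton frame): u_1 = (0.633 + 0.383) / (1 + 0.633·0.383) = 1.0160/1.2424 = 0.8177.
Compose with the muon (u' = 0.301 in the pion frame): u_2 = (0.301 + 0.818) / (1 + 0.301·0.818) = 1.1187/1.2461 = 0.8978.

0.898c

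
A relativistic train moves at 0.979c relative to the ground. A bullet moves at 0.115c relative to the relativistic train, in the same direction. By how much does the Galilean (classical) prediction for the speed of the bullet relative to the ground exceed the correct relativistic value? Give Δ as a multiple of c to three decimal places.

Δ = 0.111c

Galilean: u_cl = 0.115 + 0.979 = 1.0940.
Relativistic: u_rel = (0.115 + 0.979) / (1 + 0.115·0.979) = 1.0940/1.1126 = 0.9833.
Δ = 1.0940 − 0.9833 = 0.1107.
(The classical prediction exceeds c; the relativistic result does not.)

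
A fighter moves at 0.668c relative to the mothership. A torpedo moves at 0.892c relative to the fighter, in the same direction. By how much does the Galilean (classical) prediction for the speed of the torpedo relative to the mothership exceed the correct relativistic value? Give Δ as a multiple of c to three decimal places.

Δ = 0.582c

Galilean: u_cl = 0.892 + 0.668 = 1.5600.
Relativistic: u_rel = (0.892 + 0.668) / (1 + 0.892·0.668) = 1.5600/1.5959 = 0.9775.
Δ = 1.5600 − 0.9775 = 0.5825.
(The classical prediction exceeds c; the relativistic result does not.)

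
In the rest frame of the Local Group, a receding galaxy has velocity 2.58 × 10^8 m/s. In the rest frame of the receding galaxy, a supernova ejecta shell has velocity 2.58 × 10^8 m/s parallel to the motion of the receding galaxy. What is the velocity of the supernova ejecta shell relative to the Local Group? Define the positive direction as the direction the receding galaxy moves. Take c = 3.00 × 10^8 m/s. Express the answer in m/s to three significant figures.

In units of c (dividing by 3.00 × 10^8 m/s): v = 0.860, u' = 0.860.
u = (u' + v)/(1 + u'v/c²):
u = (0.860 + 0.860) / (1 + 0.860·0.860) = 1.7200/1.7396 = 0.9887
Converting back: u = 0.9887 × 3.00 × 10^8 m/s.

2.97 × 10^8 m/s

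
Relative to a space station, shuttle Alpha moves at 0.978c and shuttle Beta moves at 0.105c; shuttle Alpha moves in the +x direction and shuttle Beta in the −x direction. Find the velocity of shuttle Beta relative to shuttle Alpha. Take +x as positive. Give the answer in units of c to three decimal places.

-0.982c

β_A = 0.978, β_B = -0.105.
Transform to A's frame with the inverse velocity-addition law: u' = (u − v)/(1 − uv/c²), taking u = β_B and v = β_A.
u' = (-0.105 − 0.978) / (1 − (0.978)(-0.105)) = -1.0830/1.1027 = -0.9821.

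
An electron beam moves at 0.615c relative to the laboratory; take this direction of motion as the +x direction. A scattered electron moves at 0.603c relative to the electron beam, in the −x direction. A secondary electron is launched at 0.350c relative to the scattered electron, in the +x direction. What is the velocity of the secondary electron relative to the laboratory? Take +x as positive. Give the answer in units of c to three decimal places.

Apply u = (u' + v)/(1 + u'v/c²) successively, working outward toward the laboratory.
Start: velocity of the electron beam relative to the laboratory = 0.6150c.
Compose with the scattered electron (u' = -0.603 in the electron beam frame): u_1 = (-0.603 + 0.615) / (1 + (-0.603)·0.615) = 0.0120/0.6292 = 0.0191.
Compose with the secondary electron (u' = 0.350 in the scattered electron frame): u_2 = (0.350 + 0.019) / (1 + 0.350·0.019) = 0.3691/1.0067 = 0.3666.

+0.367c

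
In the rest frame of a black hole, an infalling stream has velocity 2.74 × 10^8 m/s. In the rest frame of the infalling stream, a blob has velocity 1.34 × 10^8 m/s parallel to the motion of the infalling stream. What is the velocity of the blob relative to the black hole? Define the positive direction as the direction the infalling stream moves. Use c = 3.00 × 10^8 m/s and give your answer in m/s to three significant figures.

2.90 × 10^8 m/s

In units of c (dividing by 3.00 × 10^8 m/s): v = 0.913, u' = 0.447.
u = (u' + v)/(1 + u'v/c²):
u = (0.447 + 0.913) / (1 + 0.447·0.913) = 1.3600/1.4080 = 0.9659
Converting back: u = 0.9659 × 3.00 × 10^8 m/s.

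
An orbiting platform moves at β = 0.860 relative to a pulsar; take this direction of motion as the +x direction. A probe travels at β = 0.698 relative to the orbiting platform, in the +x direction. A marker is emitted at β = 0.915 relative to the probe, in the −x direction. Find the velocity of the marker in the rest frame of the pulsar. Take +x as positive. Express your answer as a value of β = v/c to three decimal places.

β = +0.537

Apply u = (u' + v)/(1 + u'v/c²) successively, working outward toward the pulsar.
Start: velocity of the orbiting platform relative to the pulsar = 0.8600c.
Compose with the probe (u' = 0.698 in the orbiting platform frame): u_1 = (0.698 + 0.860) / (1 + 0.698·0.860) = 1.5580/1.6003 = 0.9736.
Compose with the marker (u' = -0.915 in the probe frame): u_2 = (-0.915 + 0.974) / (1 + (-0.915)·0.974) = 0.0586/0.1092 = 0.5366.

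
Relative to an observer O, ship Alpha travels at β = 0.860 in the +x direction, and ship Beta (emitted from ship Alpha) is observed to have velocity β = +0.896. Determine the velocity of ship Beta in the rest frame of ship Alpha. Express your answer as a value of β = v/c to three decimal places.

Invert the composition law: u' = (u − v)/(1 − uv/c²).
u' = (0.896 − 0.860) / (1 − (0.896)(0.860)) = 0.0360/0.2294 = 0.1569.

β = +0.157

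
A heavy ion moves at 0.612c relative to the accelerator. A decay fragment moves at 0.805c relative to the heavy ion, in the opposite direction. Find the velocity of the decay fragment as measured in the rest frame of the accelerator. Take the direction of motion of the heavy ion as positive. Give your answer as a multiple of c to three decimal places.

-0.380c

With v = 0.612 and u' = -0.805 (in units of c),
u = (u' + v)/(1 + u'v/c²):
u = (-0.805 + 0.612) / (1 + (-0.805)·0.612) = -0.1930/0.5073 = -0.3804
(Galilean addition would give -0.193c.)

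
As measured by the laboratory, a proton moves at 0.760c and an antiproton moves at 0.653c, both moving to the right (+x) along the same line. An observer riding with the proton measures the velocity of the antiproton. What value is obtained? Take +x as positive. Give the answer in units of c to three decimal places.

-0.212c

β_A = 0.760, β_B = 0.653.
Transform to A's frame with the inverse velocity-addition law: u' = (u − v)/(1 − uv/c²), taking u = β_B and v = β_A.
u' = (0.653 − 0.760) / (1 − (0.760)(0.653)) = -0.1070/0.5037 = -0.2124.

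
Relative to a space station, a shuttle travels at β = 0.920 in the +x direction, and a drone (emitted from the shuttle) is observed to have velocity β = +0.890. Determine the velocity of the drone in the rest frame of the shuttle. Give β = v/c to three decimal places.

Invert the composition law: u' = (u − v)/(1 − uv/c²).
u' = (0.890 − 0.920) / (1 − (0.890)(0.920)) = -0.0300/0.1812 = -0.1656.

β = -0.166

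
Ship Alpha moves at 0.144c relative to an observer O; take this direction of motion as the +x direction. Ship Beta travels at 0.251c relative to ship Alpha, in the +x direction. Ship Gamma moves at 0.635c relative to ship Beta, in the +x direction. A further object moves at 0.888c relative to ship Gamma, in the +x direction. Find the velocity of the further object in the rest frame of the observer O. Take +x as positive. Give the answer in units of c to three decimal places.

0.988c

Apply u = (u' + v)/(1 + u'v/c²) successively, working outward toward the observer O.
Start: velocity of ship Alpha relative to the observer O = 0.1440c.
Compose with ship Beta (u' = 0.251 in ship Alpha frame): u_1 = (0.251 + 0.144) / (1 + 0.251·0.144) = 0.3950/1.0361 = 0.3812.
Compose with ship Gamma (u' = 0.635 in ship Beta frame): u_2 = (0.635 + 0.381) / (1 + 0.635·0.381) = 1.0162/1.2421 = 0.8182.
Compose with the further object (u' = 0.888 in ship Gamma frame): u_3 = (0.888 + 0.818) / (1 + 0.888·0.818) = 1.7062/1.7265 = 0.9882.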